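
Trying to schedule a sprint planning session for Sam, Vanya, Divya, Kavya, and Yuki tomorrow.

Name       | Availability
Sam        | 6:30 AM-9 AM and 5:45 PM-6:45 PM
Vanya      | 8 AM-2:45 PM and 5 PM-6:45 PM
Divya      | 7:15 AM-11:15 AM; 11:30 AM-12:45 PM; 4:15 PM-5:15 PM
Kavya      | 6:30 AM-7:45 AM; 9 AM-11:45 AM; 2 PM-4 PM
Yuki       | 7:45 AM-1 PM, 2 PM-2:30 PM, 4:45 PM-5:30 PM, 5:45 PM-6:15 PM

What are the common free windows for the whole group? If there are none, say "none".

Sam ∩ Vanya: 08:00-09:00, 17:45-18:45.
Sam ∩ Vanya ∩ Divya: 08:00-09:00.
Sam ∩ Vanya ∩ Divya ∩ Kavya: ∅.
Sam ∩ Vanya ∩ Divya ∩ Kavya ∩ Yuki: ∅.
There is no time when everyone is free.

none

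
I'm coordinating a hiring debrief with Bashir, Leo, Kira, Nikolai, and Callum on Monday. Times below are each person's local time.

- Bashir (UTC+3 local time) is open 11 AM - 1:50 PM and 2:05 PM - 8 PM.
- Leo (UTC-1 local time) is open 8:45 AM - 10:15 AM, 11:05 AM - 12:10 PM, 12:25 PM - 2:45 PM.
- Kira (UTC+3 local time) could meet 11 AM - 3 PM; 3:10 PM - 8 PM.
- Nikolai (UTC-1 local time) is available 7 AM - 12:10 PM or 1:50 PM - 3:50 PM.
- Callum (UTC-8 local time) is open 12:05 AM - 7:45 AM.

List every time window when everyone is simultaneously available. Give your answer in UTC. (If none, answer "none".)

09:45-10:50, 11:05-11:15, 12:10-13:10, 14:50-15:45

Bashir in UTC: 08:00-10:50, 11:05-17:00 (subtract 3h to convert from UTC+3).
Leo in UTC: 09:45-11:15, 12:05-13:10, 13:25-15:45 (add 1h to convert from UTC-1).
Kira in UTC: 08:00-12:00, 12:10-17:00 (subtract 3h to convert from UTC+3).
Nikolai in UTC: 08:00-13:10, 14:50-16:50 (add 1h to convert from UTC-1).
Callum in UTC: 08:05-15:45 (add 8h to convert from UTC-8).
Bashir ∩ Leo: 09:45-10:50, 11:05-11:15, 12:05-13:10, 13:25-15:45.
Bashir ∩ Leo ∩ Kira: 09:45-10:50, 11:05-11:15, 12:10-13:10, 13:25-15:45.
Bashir ∩ Leo ∩ Kira ∩ Nikolai: 09:45-10:50, 11:05-11:15, 12:10-13:10, 14:50-15:45.
Bashir ∩ Leo ∩ Kira ∩ Nikolai ∩ Callum: 09:45-10:50, 11:05-11:15, 12:10-13:10, 14:50-15:45.
Those are the intersection windows.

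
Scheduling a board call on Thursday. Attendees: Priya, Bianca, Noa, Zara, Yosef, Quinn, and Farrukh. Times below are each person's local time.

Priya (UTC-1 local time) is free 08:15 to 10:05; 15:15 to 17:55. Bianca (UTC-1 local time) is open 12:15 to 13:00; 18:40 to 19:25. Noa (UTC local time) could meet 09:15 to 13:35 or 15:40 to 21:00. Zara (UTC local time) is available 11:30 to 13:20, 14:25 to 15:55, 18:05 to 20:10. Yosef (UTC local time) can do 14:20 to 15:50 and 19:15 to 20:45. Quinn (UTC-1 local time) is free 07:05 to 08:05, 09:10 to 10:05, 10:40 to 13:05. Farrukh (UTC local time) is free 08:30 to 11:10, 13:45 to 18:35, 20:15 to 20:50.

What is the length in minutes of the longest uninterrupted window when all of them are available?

0

Priya in UTC: 09:15-11:05, 16:15-18:55 (add 1h to convert from UTC-1).
Bianca in UTC: 13:15-14:00, 19:40-20:25 (add 1h to convert from UTC-1).
Noa in UTC: 09:15-13:35, 15:40-21:00.
Zara in UTC: 11:30-13:20, 14:25-15:55, 18:05-20:10.
Yosef in UTC: 14:20-15:50, 19:15-20:45.
Quinn in UTC: 08:05-09:05, 10:10-11:05, 11:40-14:05 (add 1h to convert from UTC-1).
Farrukh in UTC: 08:30-11:10, 13:45-18:35, 20:15-20:50.
Priya ∩ Bianca: ∅.
Priya ∩ Bianca ∩ Noa: ∅.
Priya ∩ Bianca ∩ Noa ∩ Zara: ∅.
Priya ∩ Bianca ∩ Noa ∩ Zara ∩ Yosef: ∅.
Priya ∩ Bianca ∩ Noa ∩ Zara ∩ Yosef ∩ Quinn: ∅.
Priya ∩ Bianca ∩ Noa ∩ Zara ∩ Yosef ∩ Quinn ∩ Farrukh: ∅.
There is no time when everyone is free.
No common window exists, so the longest block is 0 minutes.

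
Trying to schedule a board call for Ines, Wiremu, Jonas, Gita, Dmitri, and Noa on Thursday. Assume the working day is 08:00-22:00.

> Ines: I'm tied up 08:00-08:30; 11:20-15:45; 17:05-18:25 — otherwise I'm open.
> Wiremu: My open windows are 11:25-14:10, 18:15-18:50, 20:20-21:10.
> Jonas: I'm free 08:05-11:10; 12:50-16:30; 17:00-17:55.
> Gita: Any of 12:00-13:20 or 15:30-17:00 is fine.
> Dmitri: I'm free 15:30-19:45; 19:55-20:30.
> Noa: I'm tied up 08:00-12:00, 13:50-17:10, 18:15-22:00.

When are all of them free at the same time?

Ines free: 08:30-11:20, 15:45-17:05, 18:25-22:00 (invert busy blocks within the working day).
Wiremu free: 11:25-14:10, 18:15-18:50, 20:20-21:10.
Jonas free: 08:05-11:10, 12:50-16:30, 17:00-17:55.
Gita free: 12:00-13:20, 15:30-17:00.
Dmitri free: 15:30-19:45, 19:55-20:30.
Noa free: 12:00-13:50, 17:10-18:15 (invert busy blocks within the working day).
Ines ∩ Wiremu: 18:25-18:50, 20:20-21:10.
Ines ∩ Wiremu ∩ Jonas: ∅.
Ines ∩ Wiremu ∩ Jonas ∩ Gita: ∅.
Ines ∩ Wiremu ∩ Jonas ∩ Gita ∩ Dmitri: ∅.
Ines ∩ Wiremu ∩ Jonas ∩ Gita ∩ Dmitri ∩ Noa: ∅.
There is no time when everyone is free.

none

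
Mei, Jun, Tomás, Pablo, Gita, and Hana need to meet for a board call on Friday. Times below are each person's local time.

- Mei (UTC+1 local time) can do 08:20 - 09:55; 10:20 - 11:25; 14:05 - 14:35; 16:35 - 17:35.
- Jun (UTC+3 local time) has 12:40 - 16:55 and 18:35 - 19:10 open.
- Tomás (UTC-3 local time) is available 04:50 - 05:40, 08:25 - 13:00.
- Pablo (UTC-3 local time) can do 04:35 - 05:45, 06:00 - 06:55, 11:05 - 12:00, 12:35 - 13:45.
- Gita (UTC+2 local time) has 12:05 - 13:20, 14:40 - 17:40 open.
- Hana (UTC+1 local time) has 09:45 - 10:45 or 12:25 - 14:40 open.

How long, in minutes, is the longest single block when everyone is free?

Mei in UTC: 07:20-08:55, 09:20-10:25, 13:05-13:35, 15:35-16:35 (subtract 1h to convert from UTC+1).
Jun in UTC: 09:40-13:55, 15:35-16:10 (subtract 3h to convert from UTC+3).
Tomás in UTC: 07:50-08:40, 11:25-16:00 (add 3h to convert from UTC-3).
Pablo in UTC: 07:35-08:45, 09:00-09:55, 14:05-15:00, 15:35-16:45 (add 3h to convert from UTC-3).
Gita in UTC: 10:05-11:20, 12:40-15:40 (subtract 2h to convert from UTC+2).
Hana in UTC: 08:45-09:45, 11:25-13:40 (subtract 1h to convert from UTC+1).
Mei ∩ Jun: 09:40-10:25, 13:05-13:35, 15:35-16:10.
Mei ∩ Jun ∩ Tomás: 13:05-13:35, 15:35-16:00.
Mei ∩ Jun ∩ Tomás ∩ Pablo: 15:35-16:00.
Mei ∩ Jun ∩ Tomás ∩ Pablo ∩ Gita: 15:35-15:40.
Mei ∩ Jun ∩ Tomás ∩ Pablo ∩ Gita ∩ Hana: ∅.
There is no time when everyone is free.
No common window exists, so the longest block is 0 minutes.

0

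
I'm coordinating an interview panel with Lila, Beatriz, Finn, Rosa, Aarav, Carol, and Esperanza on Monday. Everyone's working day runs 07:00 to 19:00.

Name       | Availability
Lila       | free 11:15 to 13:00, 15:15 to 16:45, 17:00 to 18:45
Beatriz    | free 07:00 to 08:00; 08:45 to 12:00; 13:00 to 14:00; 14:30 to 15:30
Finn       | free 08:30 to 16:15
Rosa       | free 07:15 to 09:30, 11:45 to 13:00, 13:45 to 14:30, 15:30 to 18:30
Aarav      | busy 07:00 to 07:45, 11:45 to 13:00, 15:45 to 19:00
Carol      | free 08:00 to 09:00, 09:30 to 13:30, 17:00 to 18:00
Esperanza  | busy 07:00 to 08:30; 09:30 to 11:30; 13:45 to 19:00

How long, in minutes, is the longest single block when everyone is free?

Lila free: 11:15-13:00, 15:15-16:45, 17:00-18:45.
Beatriz free: 07:00-08:00, 08:45-12:00, 13:00-14:00, 14:30-15:30.
Finn free: 08:30-16:15.
Rosa free: 07:15-09:30, 11:45-13:00, 13:45-14:30, 15:30-18:30.
Aarav free: 07:45-11:45, 13:00-15:45 (invert busy blocks within the working day).
Carol free: 08:00-09:00, 09:30-13:30, 17:00-18:00.
Esperanza free: 08:30-09:30, 11:30-13:45 (invert busy blocks within the working day).
Lila ∩ Beatriz: 11:15-12:00, 15:15-15:30.
Lila ∩ Beatriz ∩ Finn: 11:15-12:00, 15:15-15:30.
Lila ∩ Beatriz ∩ Finn ∩ Rosa: 11:45-12:00.
Lila ∩ Beatriz ∩ Finn ∩ Rosa ∩ Aarav: ∅.
Lila ∩ Beatriz ∩ Finn ∩ Rosa ∩ Aarav ∩ Carol: ∅.
Lila ∩ Beatriz ∩ Finn ∩ Rosa ∩ Aarav ∩ Carol ∩ Esperanza: ∅.
There is no time when everyone is free.
No common window exists, so the longest block is 0 minutes.

0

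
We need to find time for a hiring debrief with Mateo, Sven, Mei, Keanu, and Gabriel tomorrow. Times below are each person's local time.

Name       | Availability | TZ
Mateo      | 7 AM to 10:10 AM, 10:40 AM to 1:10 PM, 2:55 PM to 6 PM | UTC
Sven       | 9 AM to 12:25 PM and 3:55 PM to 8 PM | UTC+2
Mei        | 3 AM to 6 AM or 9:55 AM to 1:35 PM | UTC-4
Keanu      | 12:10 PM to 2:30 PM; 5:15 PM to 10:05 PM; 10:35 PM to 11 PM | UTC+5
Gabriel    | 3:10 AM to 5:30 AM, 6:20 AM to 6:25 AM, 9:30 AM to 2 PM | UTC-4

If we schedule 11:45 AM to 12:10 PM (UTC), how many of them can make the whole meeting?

Mateo in UTC: 07:00-10:10, 10:40-13:10, 14:55-18:00.
Sven in UTC: 07:00-10:25, 13:55-18:00 (subtract 2h to convert from UTC+2).
Mei in UTC: 07:00-10:00, 13:55-17:35 (add 4h to convert from UTC-4).
Keanu in UTC: 07:10-09:30, 12:15-17:05, 17:35-18:00 (subtract 5h to convert from UTC+5).
Gabriel in UTC: 07:10-09:30, 10:20-10:25, 13:30-18:00 (add 4h to convert from UTC-4).
Mateo can make the full 11:45-12:10 slot — that's 1.

1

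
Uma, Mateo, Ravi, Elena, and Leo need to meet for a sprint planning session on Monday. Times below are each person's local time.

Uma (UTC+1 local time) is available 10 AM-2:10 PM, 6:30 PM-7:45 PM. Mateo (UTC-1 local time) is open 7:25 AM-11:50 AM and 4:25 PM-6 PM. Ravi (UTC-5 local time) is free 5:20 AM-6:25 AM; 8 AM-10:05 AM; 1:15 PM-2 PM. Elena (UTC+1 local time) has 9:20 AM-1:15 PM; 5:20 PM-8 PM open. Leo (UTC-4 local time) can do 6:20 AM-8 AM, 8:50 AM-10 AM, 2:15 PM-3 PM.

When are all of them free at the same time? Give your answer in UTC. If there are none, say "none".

10:20-11:25, 18:15-18:45

Uma in UTC: 09:00-13:10, 17:30-18:45 (subtract 1h to convert from UTC+1).
Mateo in UTC: 08:25-12:50, 17:25-19:00 (add 1h to convert from UTC-1).
Ravi in UTC: 10:20-11:25, 13:00-15:05, 18:15-19:00 (add 5h to convert from UTC-5).
Elena in UTC: 08:20-12:15, 16:20-19:00 (subtract 1h to convert from UTC+1).
Leo in UTC: 10:20-12:00, 12:50-14:00, 18:15-19:00 (add 4h to convert from UTC-4).
Uma ∩ Mateo: 09:00-12:50, 17:30-18:45.
Uma ∩ Mateo ∩ Ravi: 10:20-11:25, 18:15-18:45.
Uma ∩ Mateo ∩ Ravi ∩ Elena: 10:20-11:25, 18:15-18:45.
Uma ∩ Mateo ∩ Ravi ∩ Elena ∩ Leo: 10:20-11:25, 18:15-18:45.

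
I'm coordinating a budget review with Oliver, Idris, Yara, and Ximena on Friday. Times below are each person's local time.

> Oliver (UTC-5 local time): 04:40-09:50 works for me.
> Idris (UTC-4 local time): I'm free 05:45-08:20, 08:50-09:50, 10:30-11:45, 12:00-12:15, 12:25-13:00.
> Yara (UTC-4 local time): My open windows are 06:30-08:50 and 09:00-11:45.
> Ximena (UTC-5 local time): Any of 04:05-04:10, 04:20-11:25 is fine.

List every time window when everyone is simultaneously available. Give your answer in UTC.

10:30-12:20, 13:00-13:50, 14:30-14:50

Oliver in UTC: 09:40-14:50 (add 5h to convert from UTC-5).
Idris in UTC: 09:45-12:20, 12:50-13:50, 14:30-15:45, 16:00-16:15, 16:25-17:00 (add 4h to convert from UTC-4).
Yara in UTC: 10:30-12:50, 13:00-15:45 (add 4h to convert from UTC-4).
Ximena in UTC: 09:05-09:10, 09:20-16:25 (add 5h to convert from UTC-5).
Oliver ∩ Idris: 09:45-12:20, 12:50-13:50, 14:30-14:50.
Oliver ∩ Idris ∩ Yara: 10:30-12:20, 13:00-13:50, 14:30-14:50.
Oliver ∩ Idris ∩ Yara ∩ Ximena: 10:30-12:20, 13:00-13:50, 14:30-14:50.
So the common availability across everyone is 10:30-12:20, 13:00-13:50, 14:30-14:50.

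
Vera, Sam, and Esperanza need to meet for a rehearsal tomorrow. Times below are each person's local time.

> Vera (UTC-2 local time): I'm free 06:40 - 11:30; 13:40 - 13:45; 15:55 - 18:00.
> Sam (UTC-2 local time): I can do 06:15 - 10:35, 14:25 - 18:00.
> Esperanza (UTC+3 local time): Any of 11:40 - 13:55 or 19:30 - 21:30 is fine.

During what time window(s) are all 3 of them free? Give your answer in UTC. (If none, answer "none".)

08:40-10:55, 17:55-18:30

Vera in UTC: 08:40-13:30, 15:40-15:45, 17:55-20:00 (add 2h to convert from UTC-2).
Sam in UTC: 08:15-12:35, 16:25-20:00 (add 2h to convert from UTC-2).
Esperanza in UTC: 08:40-10:55, 16:30-18:30 (subtract 3h to convert from UTC+3).
Vera ∩ Sam: 08:40-12:35, 17:55-20:00.
Vera ∩ Sam ∩ Esperanza: 08:40-10:55, 17:55-18:30.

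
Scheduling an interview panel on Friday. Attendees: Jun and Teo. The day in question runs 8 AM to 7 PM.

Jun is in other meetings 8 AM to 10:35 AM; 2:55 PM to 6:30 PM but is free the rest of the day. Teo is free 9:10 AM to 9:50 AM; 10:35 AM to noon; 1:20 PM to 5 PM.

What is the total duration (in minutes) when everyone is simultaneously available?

180

Jun free: 10:35-14:55, 18:30-19:00 (invert busy blocks within the working day).
Teo free: 09:10-09:50, 10:35-12:00, 13:20-17:00.
Jun ∩ Teo: 10:35-12:00, 13:20-14:55.
Summing the common windows: 85 + 95 = 180 minutes.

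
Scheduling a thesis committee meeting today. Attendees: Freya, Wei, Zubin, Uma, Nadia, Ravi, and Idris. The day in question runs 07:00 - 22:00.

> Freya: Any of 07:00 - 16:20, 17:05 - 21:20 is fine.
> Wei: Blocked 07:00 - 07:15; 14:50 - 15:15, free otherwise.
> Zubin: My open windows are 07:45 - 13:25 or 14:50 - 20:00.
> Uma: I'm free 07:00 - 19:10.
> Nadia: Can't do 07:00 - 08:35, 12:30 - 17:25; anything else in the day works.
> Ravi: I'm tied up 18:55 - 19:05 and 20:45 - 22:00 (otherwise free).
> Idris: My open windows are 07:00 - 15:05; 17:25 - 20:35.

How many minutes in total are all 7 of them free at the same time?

330

Freya free: 07:00-16:20, 17:05-21:20.
Wei free: 07:15-14:50, 15:15-22:00 (invert busy blocks within the working day).
Zubin free: 07:45-13:25, 14:50-20:00.
Uma free: 07:00-19:10.
Nadia free: 08:35-12:30, 17:25-22:00 (invert busy blocks within the working day).
Ravi free: 07:00-18:55, 19:05-20:45 (invert busy blocks within the working day).
Idris free: 07:00-15:05, 17:25-20:35.
Freya ∩ Wei: 07:15-14:50, 15:15-16:20, 17:05-21:20.
Freya ∩ Wei ∩ Zubin: 07:45-13:25, 15:15-16:20, 17:05-20:00.
Freya ∩ Wei ∩ Zubin ∩ Uma: 07:45-13:25, 15:15-16:20, 17:05-19:10.
Freya ∩ Wei ∩ Zubin ∩ Uma ∩ Nadia: 08:35-12:30, 17:25-19:10.
Freya ∩ Wei ∩ Zubin ∩ Uma ∩ Nadia ∩ Ravi: 08:35-12:30, 17:25-18:55, 19:05-19:10.
Freya ∩ Wei ∩ Zubin ∩ Uma ∩ Nadia ∩ Ravi ∩ Idris: 08:35-12:30, 17:25-18:55, 19:05-19:10.
So the common availability across everyone is 08:35-12:30, 17:25-18:55, 19:05-19:10.
Summing the common windows: 235 + 90 + 5 = 330 minutes.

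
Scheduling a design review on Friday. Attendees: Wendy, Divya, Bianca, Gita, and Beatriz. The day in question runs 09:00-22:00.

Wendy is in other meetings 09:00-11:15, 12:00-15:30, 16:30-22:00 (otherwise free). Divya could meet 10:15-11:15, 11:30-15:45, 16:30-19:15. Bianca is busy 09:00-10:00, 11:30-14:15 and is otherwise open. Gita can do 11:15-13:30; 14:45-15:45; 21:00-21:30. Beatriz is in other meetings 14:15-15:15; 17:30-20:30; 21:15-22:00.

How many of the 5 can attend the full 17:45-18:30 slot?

Wendy free: 11:15-12:00, 15:30-16:30 (invert busy blocks within the working day).
Divya free: 10:15-11:15, 11:30-15:45, 16:30-19:15.
Bianca free: 10:00-11:30, 14:15-22:00 (invert busy blocks within the working day).
Gita free: 11:15-13:30, 14:45-15:45, 21:00-21:30.
Beatriz free: 09:00-14:15, 15:15-17:30, 20:30-21:15 (invert busy blocks within the working day).
Divya and Bianca can make the full 17:45-18:30 slot — that's 2.

2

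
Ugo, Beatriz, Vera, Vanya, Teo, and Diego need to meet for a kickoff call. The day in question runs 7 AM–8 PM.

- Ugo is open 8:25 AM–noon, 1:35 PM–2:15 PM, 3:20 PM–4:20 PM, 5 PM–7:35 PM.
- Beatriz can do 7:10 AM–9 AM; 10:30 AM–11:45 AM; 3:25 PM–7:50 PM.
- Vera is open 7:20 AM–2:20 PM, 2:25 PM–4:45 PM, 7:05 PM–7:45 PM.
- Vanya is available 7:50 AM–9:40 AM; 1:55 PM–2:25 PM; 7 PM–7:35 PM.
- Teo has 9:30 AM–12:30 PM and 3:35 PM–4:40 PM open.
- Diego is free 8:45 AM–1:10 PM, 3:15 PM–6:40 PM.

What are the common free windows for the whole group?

none

Ugo ∩ Beatriz: 08:25-09:00, 10:30-11:45, 15:25-16:20, 17:00-19:35.
Ugo ∩ Beatriz ∩ Vera: 08:25-09:00, 10:30-11:45, 15:25-16:20, 19:05-19:35.
Ugo ∩ Beatriz ∩ Vera ∩ Vanya: 08:25-09:00, 19:05-19:35.
Ugo ∩ Beatriz ∩ Vera ∩ Vanya ∩ Teo: ∅.
Ugo ∩ Beatriz ∩ Vera ∩ Vanya ∩ Teo ∩ Diego: ∅.
There is no time when everyone is free.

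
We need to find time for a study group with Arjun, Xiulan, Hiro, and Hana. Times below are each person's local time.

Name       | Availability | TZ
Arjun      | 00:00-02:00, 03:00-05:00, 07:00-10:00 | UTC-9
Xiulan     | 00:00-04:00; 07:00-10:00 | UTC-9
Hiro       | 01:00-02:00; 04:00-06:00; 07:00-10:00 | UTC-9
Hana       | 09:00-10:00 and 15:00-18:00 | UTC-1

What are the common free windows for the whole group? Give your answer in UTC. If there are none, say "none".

Arjun in UTC: 09:00-11:00, 12:00-14:00, 16:00-19:00 (add 9h to convert from UTC-9).
Xiulan in UTC: 09:00-13:00, 16:00-19:00 (add 9h to convert from UTC-9).
Hiro in UTC: 10:00-11:00, 13:00-15:00, 16:00-19:00 (add 9h to convert from UTC-9).
Hana in UTC: 10:00-11:00, 16:00-19:00 (add 1h to convert from UTC-1).
Arjun ∩ Xiulan: 09:00-11:00, 12:00-13:00, 16:00-19:00.
Arjun ∩ Xiulan ∩ Hiro: 10:00-11:00, 16:00-19:00.
Arjun ∩ Xiulan ∩ Hiro ∩ Hana: 10:00-11:00, 16:00-19:00.
So the common availability across everyone is 10:00-11:00, 16:00-19:00.

10:00-11:00, 16:00-19:00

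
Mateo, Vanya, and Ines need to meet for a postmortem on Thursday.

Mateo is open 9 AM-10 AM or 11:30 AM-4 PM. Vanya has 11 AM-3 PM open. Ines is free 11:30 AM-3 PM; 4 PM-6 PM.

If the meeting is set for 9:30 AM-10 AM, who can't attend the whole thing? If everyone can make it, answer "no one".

Ines, Vanya

Mateo: free for 09:30-10:00. Vanya: not fully free for 09:30-10:00. Ines: not fully free for 09:30-10:00.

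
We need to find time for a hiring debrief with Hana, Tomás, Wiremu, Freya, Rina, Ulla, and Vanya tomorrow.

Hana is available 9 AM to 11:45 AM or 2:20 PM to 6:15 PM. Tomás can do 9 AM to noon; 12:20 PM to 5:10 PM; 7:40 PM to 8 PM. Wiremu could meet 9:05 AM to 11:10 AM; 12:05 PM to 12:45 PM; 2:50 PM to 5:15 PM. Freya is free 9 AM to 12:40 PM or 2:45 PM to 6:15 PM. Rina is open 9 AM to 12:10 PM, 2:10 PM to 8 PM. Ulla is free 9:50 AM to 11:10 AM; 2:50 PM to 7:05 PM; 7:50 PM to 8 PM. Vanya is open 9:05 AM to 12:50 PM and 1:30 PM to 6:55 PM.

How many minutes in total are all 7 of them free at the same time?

220

Hana ∩ Tomás: 09:00-11:45, 14:20-17:10.
Hana ∩ Tomás ∩ Wiremu: 09:05-11:10, 14:50-17:10.
Hana ∩ Tomás ∩ Wiremu ∩ Freya: 09:05-11:10, 14:50-17:10.
Hana ∩ Tomás ∩ Wiremu ∩ Freya ∩ Rina: 09:05-11:10, 14:50-17:10.
Hana ∩ Tomás ∩ Wiremu ∩ Freya ∩ Rina ∩ Ulla: 09:50-11:10, 14:50-17:10.
Hana ∩ Tomás ∩ Wiremu ∩ Freya ∩ Rina ∩ Ulla ∩ Vanya: 09:50-11:10, 14:50-17:10.
So the common availability across everyone is 09:50-11:10, 14:50-17:10.
Summing the common windows: 80 + 140 = 220 minutes.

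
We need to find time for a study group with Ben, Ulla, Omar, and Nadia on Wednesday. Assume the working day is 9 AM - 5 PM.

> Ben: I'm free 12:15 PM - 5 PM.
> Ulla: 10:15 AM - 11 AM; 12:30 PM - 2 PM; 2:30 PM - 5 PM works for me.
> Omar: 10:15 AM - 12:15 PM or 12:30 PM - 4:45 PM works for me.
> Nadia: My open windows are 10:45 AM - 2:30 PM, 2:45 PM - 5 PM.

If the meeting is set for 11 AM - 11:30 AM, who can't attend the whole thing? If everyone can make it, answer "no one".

Ben: not fully free for 11:00-11:30. Ulla: not fully free for 11:00-11:30. Omar: free for 11:00-11:30. Nadia: free for 11:00-11:30.

Ben, Ulla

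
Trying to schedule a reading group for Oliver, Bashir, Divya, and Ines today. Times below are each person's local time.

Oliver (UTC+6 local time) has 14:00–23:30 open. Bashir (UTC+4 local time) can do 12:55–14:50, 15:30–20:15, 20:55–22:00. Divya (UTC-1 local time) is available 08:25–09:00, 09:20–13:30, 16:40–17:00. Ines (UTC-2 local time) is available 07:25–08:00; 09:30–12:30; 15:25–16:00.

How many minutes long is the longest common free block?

180

Oliver in UTC: 08:00-17:30 (subtract 6h to convert from UTC+6).
Bashir in UTC: 08:55-10:50, 11:30-16:15, 16:55-18:00 (subtract 4h to convert from UTC+4).
Divya in UTC: 09:25-10:00, 10:20-14:30, 17:40-18:00 (add 1h to convert from UTC-1).
Ines in UTC: 09:25-10:00, 11:30-14:30, 17:25-18:00 (add 2h to convert from UTC-2).
Oliver ∩ Bashir: 08:55-10:50, 11:30-16:15, 16:55-17:30.
Oliver ∩ Bashir ∩ Divya: 09:25-10:00, 10:20-10:50, 11:30-14:30.
Oliver ∩ Bashir ∩ Divya ∩ Ines: 09:25-10:00, 11:30-14:30.
The longest is 11:30-14:30 at 180 minutes.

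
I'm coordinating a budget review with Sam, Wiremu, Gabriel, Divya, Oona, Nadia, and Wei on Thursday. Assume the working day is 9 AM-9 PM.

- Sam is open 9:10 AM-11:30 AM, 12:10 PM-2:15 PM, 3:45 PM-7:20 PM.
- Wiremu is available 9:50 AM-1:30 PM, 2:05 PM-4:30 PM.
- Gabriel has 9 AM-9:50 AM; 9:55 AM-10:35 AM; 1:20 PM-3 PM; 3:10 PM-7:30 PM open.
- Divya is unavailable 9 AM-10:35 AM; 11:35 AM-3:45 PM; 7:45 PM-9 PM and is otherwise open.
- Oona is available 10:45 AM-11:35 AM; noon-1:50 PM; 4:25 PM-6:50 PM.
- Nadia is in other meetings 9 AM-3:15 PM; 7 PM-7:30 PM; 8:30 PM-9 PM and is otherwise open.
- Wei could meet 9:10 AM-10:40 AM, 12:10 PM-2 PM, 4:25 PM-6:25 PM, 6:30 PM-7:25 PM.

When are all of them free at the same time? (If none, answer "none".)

Sam free: 09:10-11:30, 12:10-14:15, 15:45-19:20.
Wiremu free: 09:50-13:30, 14:05-16:30.
Gabriel free: 09:00-09:50, 09:55-10:35, 13:20-15:00, 15:10-19:30.
Divya free: 10:35-11:35, 15:45-19:45 (invert busy blocks within the working day).
Oona free: 10:45-11:35, 12:00-13:50, 16:25-18:50.
Nadia free: 15:15-19:00, 19:30-20:30 (invert busy blocks within the working day).
Wei free: 09:10-10:40, 12:10-14:00, 16:25-18:25, 18:30-19:25.
Sam ∩ Wiremu: 09:50-11:30, 12:10-13:30, 14:05-14:15, 15:45-16:30.
Sam ∩ Wiremu ∩ Gabriel: 09:55-10:35, 13:20-13:30, 14:05-14:15, 15:45-16:30.
Sam ∩ Wiremu ∩ Gabriel ∩ Divya: 15:45-16:30.
Sam ∩ Wiremu ∩ Gabriel ∩ Divya ∩ Oona: 16:25-16:30.
Sam ∩ Wiremu ∩ Gabriel ∩ Divya ∩ Oona ∩ Nadia: 16:25-16:30.
Sam ∩ Wiremu ∩ Gabriel ∩ Divya ∩ Oona ∩ Nadia ∩ Wei: 16:25-16:30.

16:25-16:30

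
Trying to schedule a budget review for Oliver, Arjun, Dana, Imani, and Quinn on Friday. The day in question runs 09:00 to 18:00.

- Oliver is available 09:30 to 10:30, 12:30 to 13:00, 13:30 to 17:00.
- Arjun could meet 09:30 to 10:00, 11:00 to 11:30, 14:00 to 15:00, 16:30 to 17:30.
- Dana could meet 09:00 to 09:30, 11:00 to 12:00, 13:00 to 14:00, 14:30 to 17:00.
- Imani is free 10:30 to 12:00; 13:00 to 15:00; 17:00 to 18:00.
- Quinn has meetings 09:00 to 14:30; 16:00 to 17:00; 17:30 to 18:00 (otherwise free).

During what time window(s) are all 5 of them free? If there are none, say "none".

14:30-15:00

Oliver free: 09:30-10:30, 12:30-13:00, 13:30-17:00.
Arjun free: 09:30-10:00, 11:00-11:30, 14:00-15:00, 16:30-17:30.
Dana free: 09:00-09:30, 11:00-12:00, 13:00-14:00, 14:30-17:00.
Imani free: 10:30-12:00, 13:00-15:00, 17:00-18:00.
Quinn free: 14:30-16:00, 17:00-17:30 (invert busy blocks within the working day).
Oliver ∩ Arjun: 09:30-10:00, 14:00-15:00, 16:30-17:00.
Oliver ∩ Arjun ∩ Dana: 14:30-15:00, 16:30-17:00.
Oliver ∩ Arjun ∩ Dana ∩ Imani: 14:30-15:00.
Oliver ∩ Arjun ∩ Dana ∩ Imani ∩ Quinn: 14:30-15:00.
Those are the intersection windows.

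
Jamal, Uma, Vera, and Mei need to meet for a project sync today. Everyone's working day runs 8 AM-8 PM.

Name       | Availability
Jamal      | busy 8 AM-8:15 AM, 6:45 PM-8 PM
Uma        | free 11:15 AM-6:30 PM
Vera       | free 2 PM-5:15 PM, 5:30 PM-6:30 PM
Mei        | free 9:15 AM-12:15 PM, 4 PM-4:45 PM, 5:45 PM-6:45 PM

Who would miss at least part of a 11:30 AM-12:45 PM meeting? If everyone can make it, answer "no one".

Jamal free: 08:15-18:45 (invert busy blocks within the working day).
Uma free: 11:15-18:30.
Vera free: 14:00-17:15, 17:30-18:30.
Mei free: 09:15-12:15, 16:00-16:45, 17:45-18:45.
Jamal: free for 11:30-12:45. Uma: free for 11:30-12:45. Vera: not fully free for 11:30-12:45. Mei: not fully free for 11:30-12:45.

Mei, Vera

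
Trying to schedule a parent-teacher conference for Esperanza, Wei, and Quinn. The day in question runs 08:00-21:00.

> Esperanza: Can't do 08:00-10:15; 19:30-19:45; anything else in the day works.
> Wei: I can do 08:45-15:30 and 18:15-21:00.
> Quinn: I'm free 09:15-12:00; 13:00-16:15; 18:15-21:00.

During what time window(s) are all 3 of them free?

Esperanza free: 10:15-19:30, 19:45-21:00 (invert busy blocks within the working day).
Wei free: 08:45-15:30, 18:15-21:00.
Quinn free: 09:15-12:00, 13:00-16:15, 18:15-21:00.
Esperanza ∩ Wei: 10:15-15:30, 18:15-19:30, 19:45-21:00.
Esperanza ∩ Wei ∩ Quinn: 10:15-12:00, 13:00-15:30, 18:15-19:30, 19:45-21:00.

10:15-12:00, 13:00-15:30, 18:15-19:30, 19:45-21:00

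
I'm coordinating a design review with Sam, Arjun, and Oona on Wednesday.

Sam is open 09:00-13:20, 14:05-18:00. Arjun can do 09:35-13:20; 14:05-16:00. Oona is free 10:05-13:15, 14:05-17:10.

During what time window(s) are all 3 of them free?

10:05-13:15, 14:05-16:00

Sam ∩ Arjun: 09:35-13:20, 14:05-16:00.
Sam ∩ Arjun ∩ Oona: 10:05-13:15, 14:05-16:00.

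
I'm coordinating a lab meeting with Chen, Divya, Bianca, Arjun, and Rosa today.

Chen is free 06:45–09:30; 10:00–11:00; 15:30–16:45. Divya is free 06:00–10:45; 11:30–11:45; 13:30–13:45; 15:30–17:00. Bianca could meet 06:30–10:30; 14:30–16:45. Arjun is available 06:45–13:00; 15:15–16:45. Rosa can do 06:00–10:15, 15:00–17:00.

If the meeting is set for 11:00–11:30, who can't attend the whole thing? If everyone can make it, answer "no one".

Chen: not fully free for 11:00-11:30. Divya: not fully free for 11:00-11:30. Bianca: not fully free for 11:00-11:30. Arjun: free for 11:00-11:30. Rosa: not fully free for 11:00-11:30.

Bianca, Chen, Divya, Rosa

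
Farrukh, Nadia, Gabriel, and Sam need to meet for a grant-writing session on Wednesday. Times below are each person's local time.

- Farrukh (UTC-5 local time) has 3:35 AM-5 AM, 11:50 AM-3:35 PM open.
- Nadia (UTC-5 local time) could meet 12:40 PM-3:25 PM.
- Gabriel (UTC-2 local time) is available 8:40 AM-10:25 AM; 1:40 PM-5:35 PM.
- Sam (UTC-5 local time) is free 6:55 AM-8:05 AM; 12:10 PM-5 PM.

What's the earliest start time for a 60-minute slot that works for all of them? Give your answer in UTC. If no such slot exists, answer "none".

17:40

Farrukh in UTC: 08:35-10:00, 16:50-20:35 (add 5h to convert from UTC-5).
Nadia in UTC: 17:40-20:25 (add 5h to convert from UTC-5).
Gabriel in UTC: 10:40-12:25, 15:40-19:35 (add 2h to convert from UTC-2).
Sam in UTC: 11:55-13:05, 17:10-22:00 (add 5h to convert from UTC-5).
Farrukh ∩ Nadia: 17:40-20:25.
Farrukh ∩ Nadia ∩ Gabriel: 17:40-19:35.
Farrukh ∩ Nadia ∩ Gabriel ∩ Sam: 17:40-19:35.
The first common window of at least 60 minutes is 17:40-19:35, so the earliest start is 17:40.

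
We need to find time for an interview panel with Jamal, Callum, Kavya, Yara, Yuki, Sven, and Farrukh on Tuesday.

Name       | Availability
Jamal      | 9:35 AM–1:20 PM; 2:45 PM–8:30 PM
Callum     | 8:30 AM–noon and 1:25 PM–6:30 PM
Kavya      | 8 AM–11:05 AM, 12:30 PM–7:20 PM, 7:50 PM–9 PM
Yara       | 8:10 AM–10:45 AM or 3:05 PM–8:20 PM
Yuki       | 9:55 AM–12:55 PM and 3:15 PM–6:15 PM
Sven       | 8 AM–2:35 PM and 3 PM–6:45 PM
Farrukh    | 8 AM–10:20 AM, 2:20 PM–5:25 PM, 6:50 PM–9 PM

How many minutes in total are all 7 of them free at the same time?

Jamal ∩ Callum: 09:35-12:00, 14:45-18:30.
Jamal ∩ Callum ∩ Kavya: 09:35-11:05, 14:45-18:30.
Jamal ∩ Callum ∩ Kavya ∩ Yara: 09:35-10:45, 15:05-18:30.
Jamal ∩ Callum ∩ Kavya ∩ Yara ∩ Yuki: 09:55-10:45, 15:15-18:15.
Jamal ∩ Callum ∩ Kavya ∩ Yara ∩ Yuki ∩ Sven: 09:55-10:45, 15:15-18:15.
Jamal ∩ Callum ∩ Kavya ∩ Yara ∩ Yuki ∩ Sven ∩ Farrukh: 09:55-10:20, 15:15-17:25.
Those are the intersection windows.
Summing the common windows: 25 + 130 = 155 minutes.

155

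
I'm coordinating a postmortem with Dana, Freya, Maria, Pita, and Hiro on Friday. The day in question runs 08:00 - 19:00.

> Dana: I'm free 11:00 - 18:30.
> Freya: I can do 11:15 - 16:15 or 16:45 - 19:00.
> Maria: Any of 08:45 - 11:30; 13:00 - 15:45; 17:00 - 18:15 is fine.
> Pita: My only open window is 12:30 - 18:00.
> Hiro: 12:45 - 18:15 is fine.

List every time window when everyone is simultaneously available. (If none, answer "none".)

Dana ∩ Freya: 11:15-16:15, 16:45-18:30.
Dana ∩ Freya ∩ Maria: 11:15-11:30, 13:00-15:45, 17:00-18:15.
Dana ∩ Freya ∩ Maria ∩ Pita: 13:00-15:45, 17:00-18:00.
Dana ∩ Freya ∩ Maria ∩ Pita ∩ Hiro: 13:00-15:45, 17:00-18:00.

13:00-15:45, 17:00-18:00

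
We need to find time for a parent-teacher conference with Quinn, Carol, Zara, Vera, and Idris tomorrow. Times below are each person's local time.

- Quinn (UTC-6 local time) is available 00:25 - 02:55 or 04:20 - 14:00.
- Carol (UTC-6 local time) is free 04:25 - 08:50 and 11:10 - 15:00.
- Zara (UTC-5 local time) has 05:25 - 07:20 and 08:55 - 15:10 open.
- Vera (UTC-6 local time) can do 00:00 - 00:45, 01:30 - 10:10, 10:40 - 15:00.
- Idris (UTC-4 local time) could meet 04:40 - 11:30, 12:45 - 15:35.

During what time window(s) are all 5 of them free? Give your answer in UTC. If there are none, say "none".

Quinn in UTC: 06:25-08:55, 10:20-20:00 (add 6h to convert from UTC-6).
Carol in UTC: 10:25-14:50, 17:10-21:00 (add 6h to convert from UTC-6).
Zara in UTC: 10:25-12:20, 13:55-20:10 (add 5h to convert from UTC-5).
Vera in UTC: 06:00-06:45, 07:30-16:10, 16:40-21:00 (add 6h to convert from UTC-6).
Idris in UTC: 08:40-15:30, 16:45-19:35 (add 4h to convert from UTC-4).
Quinn ∩ Carol: 10:25-14:50, 17:10-20:00.
Quinn ∩ Carol ∩ Zara: 10:25-12:20, 13:55-14:50, 17:10-20:00.
Quinn ∩ Carol ∩ Zara ∩ Vera: 10:25-12:20, 13:55-14:50, 17:10-20:00.
Quinn ∩ Carol ∩ Zara ∩ Vera ∩ Idris: 10:25-12:20, 13:55-14:50, 17:10-19:35.
So the common availability across everyone is 10:25-12:20, 13:55-14:50, 17:10-19:35.

10:25-12:20, 13:55-14:50, 17:10-19:35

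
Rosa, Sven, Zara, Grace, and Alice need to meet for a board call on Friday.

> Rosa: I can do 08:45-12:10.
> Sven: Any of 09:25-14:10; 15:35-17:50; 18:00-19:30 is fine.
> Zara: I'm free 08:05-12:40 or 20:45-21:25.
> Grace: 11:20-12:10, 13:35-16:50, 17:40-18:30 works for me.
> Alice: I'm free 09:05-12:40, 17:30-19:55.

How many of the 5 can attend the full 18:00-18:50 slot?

Sven and Alice can make the full 18:00-18:50 slot — that's 2.

2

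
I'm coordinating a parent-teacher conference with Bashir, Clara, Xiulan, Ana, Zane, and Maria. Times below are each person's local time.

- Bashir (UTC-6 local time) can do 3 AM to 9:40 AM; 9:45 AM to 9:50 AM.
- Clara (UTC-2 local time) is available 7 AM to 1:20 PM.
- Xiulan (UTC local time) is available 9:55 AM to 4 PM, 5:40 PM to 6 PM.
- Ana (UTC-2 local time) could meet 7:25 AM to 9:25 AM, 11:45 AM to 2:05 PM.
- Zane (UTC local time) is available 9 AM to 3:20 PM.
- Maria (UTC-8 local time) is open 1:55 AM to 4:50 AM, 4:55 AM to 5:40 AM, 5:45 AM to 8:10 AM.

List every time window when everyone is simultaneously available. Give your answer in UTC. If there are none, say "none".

09:55-11:25, 13:45-15:20

Bashir in UTC: 09:00-15:40, 15:45-15:50 (add 6h to convert from UTC-6).
Clara in UTC: 09:00-15:20 (add 2h to convert from UTC-2).
Xiulan in UTC: 09:55-16:00, 17:40-18:00.
Ana in UTC: 09:25-11:25, 13:45-16:05 (add 2h to convert from UTC-2).
Zane in UTC: 09:00-15:20.
Maria in UTC: 09:55-12:50, 12:55-13:40, 13:45-16:10 (add 8h to convert from UTC-8).
Bashir ∩ Clara: 09:00-15:20.
Bashir ∩ Clara ∩ Xiulan: 09:55-15:20.
Bashir ∩ Clara ∩ Xiulan ∩ Ana: 09:55-11:25, 13:45-15:20.
Bashir ∩ Clara ∩ Xiulan ∩ Ana ∩ Zane: 09:55-11:25, 13:45-15:20.
Bashir ∩ Clara ∩ Xiulan ∩ Ana ∩ Zane ∩ Maria: 09:55-11:25, 13:45-15:20.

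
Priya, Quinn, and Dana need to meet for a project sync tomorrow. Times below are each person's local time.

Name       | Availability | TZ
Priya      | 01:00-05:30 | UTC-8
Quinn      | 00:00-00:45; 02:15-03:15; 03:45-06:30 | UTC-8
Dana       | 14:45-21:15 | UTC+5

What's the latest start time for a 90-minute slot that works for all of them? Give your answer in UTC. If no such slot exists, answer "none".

Priya in UTC: 09:00-13:30 (add 8h to convert from UTC-8).
Quinn in UTC: 08:00-08:45, 10:15-11:15, 11:45-14:30 (add 8h to convert from UTC-8).
Dana in UTC: 09:45-16:15 (subtract 5h to convert from UTC+5).
Priya ∩ Quinn: 10:15-11:15, 11:45-13:30.
Priya ∩ Quinn ∩ Dana: 10:15-11:15, 11:45-13:30.
The last common window of at least 90 minutes is 11:45-13:30; a 90-minute meeting can start as late as 12:00 and still end by 13:30.

12:00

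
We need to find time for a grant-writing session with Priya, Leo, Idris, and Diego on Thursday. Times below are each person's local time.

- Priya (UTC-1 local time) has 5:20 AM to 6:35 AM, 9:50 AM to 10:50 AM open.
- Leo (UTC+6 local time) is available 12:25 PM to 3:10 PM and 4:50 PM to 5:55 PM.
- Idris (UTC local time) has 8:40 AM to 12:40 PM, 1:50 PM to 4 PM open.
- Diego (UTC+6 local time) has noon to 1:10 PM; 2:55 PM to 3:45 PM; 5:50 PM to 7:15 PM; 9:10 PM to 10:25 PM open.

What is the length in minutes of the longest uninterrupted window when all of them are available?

0

Priya in UTC: 06:20-07:35, 10:50-11:50 (add 1h to convert from UTC-1).
Leo in UTC: 06:25-09:10, 10:50-11:55 (subtract 6h to convert from UTC+6).
Idris in UTC: 08:40-12:40, 13:50-16:00.
Diego in UTC: 06:00-07:10, 08:55-09:45, 11:50-13:15, 15:10-16:25 (subtract 6h to convert from UTC+6).
Priya ∩ Leo: 06:25-07:35, 10:50-11:50.
Priya ∩ Leo ∩ Idris: 10:50-11:50.
Priya ∩ Leo ∩ Idris ∩ Diego: ∅.
There is no time when everyone is free.
No common window exists, so the longest block is 0 minutes.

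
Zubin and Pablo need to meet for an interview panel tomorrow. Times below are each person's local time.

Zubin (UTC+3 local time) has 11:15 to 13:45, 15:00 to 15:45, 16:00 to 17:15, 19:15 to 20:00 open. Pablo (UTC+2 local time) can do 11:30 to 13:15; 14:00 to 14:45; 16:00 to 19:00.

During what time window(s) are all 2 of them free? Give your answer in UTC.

Zubin in UTC: 08:15-10:45, 12:00-12:45, 13:00-14:15, 16:15-17:00 (subtract 3h to convert from UTC+3).
Pablo in UTC: 09:30-11:15, 12:00-12:45, 14:00-17:00 (subtract 2h to convert from UTC+2).
Zubin ∩ Pablo: 09:30-10:45, 12:00-12:45, 14:00-14:15, 16:15-17:00.
Those are the intersection windows.

09:30-10:45, 12:00-12:45, 14:00-14:15, 16:15-17:00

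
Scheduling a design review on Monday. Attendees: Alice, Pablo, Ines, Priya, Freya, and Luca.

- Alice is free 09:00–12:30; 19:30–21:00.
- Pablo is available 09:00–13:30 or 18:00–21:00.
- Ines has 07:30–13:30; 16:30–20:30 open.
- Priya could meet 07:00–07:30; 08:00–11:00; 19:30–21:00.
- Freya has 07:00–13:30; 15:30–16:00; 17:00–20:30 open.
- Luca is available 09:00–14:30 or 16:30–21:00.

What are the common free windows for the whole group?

Alice ∩ Pablo: 09:00-12:30, 19:30-21:00.
Alice ∩ Pablo ∩ Ines: 09:00-12:30, 19:30-20:30.
Alice ∩ Pablo ∩ Ines ∩ Priya: 09:00-11:00, 19:30-20:30.
Alice ∩ Pablo ∩ Ines ∩ Priya ∩ Freya: 09:00-11:00, 19:30-20:30.
Alice ∩ Pablo ∩ Ines ∩ Priya ∩ Freya ∩ Luca: 09:00-11:00, 19:30-20:30.
So the common availability across everyone is 09:00-11:00, 19:30-20:30.

09:00-11:00, 19:30-20:30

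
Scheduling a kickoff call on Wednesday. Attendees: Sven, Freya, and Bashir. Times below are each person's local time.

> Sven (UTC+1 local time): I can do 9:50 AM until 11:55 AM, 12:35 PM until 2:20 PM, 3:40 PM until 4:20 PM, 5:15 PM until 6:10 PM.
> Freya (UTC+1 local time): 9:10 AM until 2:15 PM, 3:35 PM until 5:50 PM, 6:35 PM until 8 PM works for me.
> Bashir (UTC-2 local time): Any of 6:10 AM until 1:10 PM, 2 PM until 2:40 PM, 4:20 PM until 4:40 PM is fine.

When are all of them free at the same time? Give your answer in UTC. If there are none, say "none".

Sven in UTC: 08:50-10:55, 11:35-13:20, 14:40-15:20, 16:15-17:10 (subtract 1h to convert from UTC+1).
Freya in UTC: 08:10-13:15, 14:35-16:50, 17:35-19:00 (subtract 1h to convert from UTC+1).
Bashir in UTC: 08:10-15:10, 16:00-16:40, 18:20-18:40 (add 2h to convert from UTC-2).
Sven ∩ Freya: 08:50-10:55, 11:35-13:15, 14:40-15:20, 16:15-16:50.
Sven ∩ Freya ∩ Bashir: 08:50-10:55, 11:35-13:15, 14:40-15:10, 16:15-16:40.

08:50-10:55, 11:35-13:15, 14:40-15:10, 16:15-16:40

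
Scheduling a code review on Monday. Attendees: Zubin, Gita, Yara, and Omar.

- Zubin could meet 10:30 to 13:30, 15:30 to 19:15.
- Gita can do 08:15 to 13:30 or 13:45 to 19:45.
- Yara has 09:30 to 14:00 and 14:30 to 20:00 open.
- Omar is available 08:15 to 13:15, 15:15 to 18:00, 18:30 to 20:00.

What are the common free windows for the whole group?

Zubin ∩ Gita: 10:30-13:30, 15:30-19:15.
Zubin ∩ Gita ∩ Yara: 10:30-13:30, 15:30-19:15.
Zubin ∩ Gita ∩ Yara ∩ Omar: 10:30-13:15, 15:30-18:00, 18:30-19:15.
So the common availability across everyone is 10:30-13:15, 15:30-18:00, 18:30-19:15.

10:30-13:15, 15:30-18:00, 18:30-19:15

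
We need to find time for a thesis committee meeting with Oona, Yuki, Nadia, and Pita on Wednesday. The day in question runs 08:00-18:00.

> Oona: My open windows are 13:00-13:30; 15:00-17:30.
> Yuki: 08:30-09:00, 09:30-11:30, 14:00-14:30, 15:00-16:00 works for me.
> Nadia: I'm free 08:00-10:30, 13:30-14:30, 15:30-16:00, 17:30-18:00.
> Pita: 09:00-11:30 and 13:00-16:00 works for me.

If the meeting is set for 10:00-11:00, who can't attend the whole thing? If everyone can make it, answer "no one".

Nadia, Oona

Oona: not fully free for 10:00-11:00. Yuki: free for 10:00-11:00. Nadia: not fully free for 10:00-11:00. Pita: free for 10:00-11:00.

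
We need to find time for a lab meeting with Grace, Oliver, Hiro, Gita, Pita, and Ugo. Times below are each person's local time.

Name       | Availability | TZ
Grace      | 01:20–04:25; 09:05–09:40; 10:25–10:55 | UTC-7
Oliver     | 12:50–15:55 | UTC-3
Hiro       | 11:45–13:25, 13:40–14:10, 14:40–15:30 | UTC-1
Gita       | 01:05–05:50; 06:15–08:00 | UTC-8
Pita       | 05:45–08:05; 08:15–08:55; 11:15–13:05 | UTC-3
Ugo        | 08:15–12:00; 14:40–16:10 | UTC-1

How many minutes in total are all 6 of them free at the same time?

Grace in UTC: 08:20-11:25, 16:05-16:40, 17:25-17:55 (add 7h to convert from UTC-7).
Oliver in UTC: 15:50-18:55 (add 3h to convert from UTC-3).
Hiro in UTC: 12:45-14:25, 14:40-15:10, 15:40-16:30 (add 1h to convert from UTC-1).
Gita in UTC: 09:05-13:50, 14:15-16:00 (add 8h to convert from UTC-8).
Pita in UTC: 08:45-11:05, 11:15-11:55, 14:15-16:05 (add 3h to convert from UTC-3).
Ugo in UTC: 09:15-13:00, 15:40-17:10 (add 1h to convert from UTC-1).
Grace ∩ Oliver: 16:05-16:40, 17:25-17:55.
Grace ∩ Oliver ∩ Hiro: 16:05-16:30.
Grace ∩ Oliver ∩ Hiro ∩ Gita: ∅.
Grace ∩ Oliver ∩ Hiro ∩ Gita ∩ Pita: ∅.
Grace ∩ Oliver ∩ Hiro ∩ Gita ∩ Pita ∩ Ugo: ∅.
There is no time when everyone is free.
There is no common window, so the total is 0 minutes.

0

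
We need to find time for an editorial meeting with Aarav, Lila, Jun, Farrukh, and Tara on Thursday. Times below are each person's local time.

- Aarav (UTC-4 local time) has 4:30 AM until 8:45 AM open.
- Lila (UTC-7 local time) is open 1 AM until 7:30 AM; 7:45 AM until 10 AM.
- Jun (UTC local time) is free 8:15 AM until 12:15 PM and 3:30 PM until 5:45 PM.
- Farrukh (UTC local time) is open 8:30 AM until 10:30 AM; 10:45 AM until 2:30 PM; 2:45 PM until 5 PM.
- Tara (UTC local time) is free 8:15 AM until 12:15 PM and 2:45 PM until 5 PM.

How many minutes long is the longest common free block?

120

Aarav in UTC: 08:30-12:45 (add 4h to convert from UTC-4).
Lila in UTC: 08:00-14:30, 14:45-17:00 (add 7h to convert from UTC-7).
Jun in UTC: 08:15-12:15, 15:30-17:45.
Farrukh in UTC: 08:30-10:30, 10:45-14:30, 14:45-17:00.
Tara in UTC: 08:15-12:15, 14:45-17:00.
Aarav ∩ Lila: 08:30-12:45.
Aarav ∩ Lila ∩ Jun: 08:30-12:15.
Aarav ∩ Lila ∩ Jun ∩ Farrukh: 08:30-10:30, 10:45-12:15.
Aarav ∩ Lila ∩ Jun ∩ Farrukh ∩ Tara: 08:30-10:30, 10:45-12:15.
So the common availability across everyone is 08:30-10:30, 10:45-12:15.
The longest is 08:30-10:30 at 120 minutes.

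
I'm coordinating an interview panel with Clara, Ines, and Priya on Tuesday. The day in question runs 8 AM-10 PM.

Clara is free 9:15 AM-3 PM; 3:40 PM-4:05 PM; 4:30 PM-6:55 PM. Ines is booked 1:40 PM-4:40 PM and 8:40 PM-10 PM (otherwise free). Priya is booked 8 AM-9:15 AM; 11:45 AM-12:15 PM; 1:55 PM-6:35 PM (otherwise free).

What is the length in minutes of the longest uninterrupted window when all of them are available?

Clara free: 09:15-15:00, 15:40-16:05, 16:30-18:55.
Ines free: 08:00-13:40, 16:40-20:40 (invert busy blocks within the working day).
Priya free: 09:15-11:45, 12:15-13:55, 18:35-22:00 (invert busy blocks within the working day).
Clara ∩ Ines: 09:15-13:40, 16:40-18:55.
Clara ∩ Ines ∩ Priya: 09:15-11:45, 12:15-13:40, 18:35-18:55.
So the common availability across everyone is 09:15-11:45, 12:15-13:40, 18:35-18:55.
The longest is 09:15-11:45 at 150 minutes.

150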